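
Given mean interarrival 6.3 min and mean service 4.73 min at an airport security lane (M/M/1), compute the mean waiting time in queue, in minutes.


λ = 60/6.3 = 9.5238 /hr
μ = 60/4.73 = 12.6850 /hr
ρ = λ/μ = 9.5238/12.6850 = 0.7508
Wq = ρ/(μ−λ) = 0.7508/(12.6850−9.5238) = 0.23750 hr
In minutes: 0.23750·60 = 14.250 min

Final: 14.250 min


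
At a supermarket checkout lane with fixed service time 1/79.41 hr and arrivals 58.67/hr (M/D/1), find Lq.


ρ = 58.67/79.41 = 0.7388
M/D/1: Lq = ρ²/(2(1−ρ)) = 0.5459/(2·0.2612) = 1.04500

Final: 1.04500


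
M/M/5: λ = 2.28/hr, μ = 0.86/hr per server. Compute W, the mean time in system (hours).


a = 2.6512; ρ = 0.5302; P₀ = 0.068246
Lq = P₀·a^c·ρ/(c!(1−ρ)²) = 0.17897
Wq = Lq/λ = 0.17897/2.28 = 0.07849 hr
W = Wq + 1/μ = 0.07849 + 1.16279 = 1.24129 hr

Final: 1.24129 hr


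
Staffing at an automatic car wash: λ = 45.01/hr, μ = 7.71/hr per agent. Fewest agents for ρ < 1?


Stability requires cμ > λ ⇔ c > λ/μ.
λ/μ = 45.01/7.71 = 5.8379
Minimum integer c = ⌊5.8379⌋ + 1 = 6
Check: 6·7.71 = 46.26 > 45.01, while 5·7.71 = 38.55 ≤ 45.01

Final: 6 servers


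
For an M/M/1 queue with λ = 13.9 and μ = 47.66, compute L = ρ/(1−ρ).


ρ = λ/μ = 13.9/47.66 = 0.2916
L = ρ/(1−ρ) = 0.2916/(1 − 0.2916) = 0.2916/0.7084 = 0.4117

Final: 0.4117


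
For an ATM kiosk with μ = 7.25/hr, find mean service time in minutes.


Mean service time = 1/μ = 1/7.25 hour = 0.13793 hour
In minutes: 0.13793 × 60 = 8.2759 min

Final: 8.2759 min


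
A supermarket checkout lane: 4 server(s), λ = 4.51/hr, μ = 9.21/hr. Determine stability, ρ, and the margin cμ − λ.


Total capacity cμ = 4·9.21 = 36.84/hr
ρ = λ/(cμ) = 4.51/36.84 = 0.1224
Stable ⇔ ρ < 1: YES
Spare capacity = cμ − λ = 36.84 − 4.51 = 32.33/hr

Final: ρ = 0.1224; stable; margin = 32.33/hr


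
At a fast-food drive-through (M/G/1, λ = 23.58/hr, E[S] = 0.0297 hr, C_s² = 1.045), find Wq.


ρ = λ·E[S] = 23.58·0.0297 = 0.7003
E[S²] = E[S]²(1+C_s²) = 0.0297²·(1+1.045) = 0.001804
Wq = λ·E[S²]/(2(1−ρ)) = 23.58·0.001804/(2·0.2997) = 0.07097 hr

Final: 0.07097 hr


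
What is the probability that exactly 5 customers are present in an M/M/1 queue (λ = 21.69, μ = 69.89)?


ρ = 21.69/69.89 = 0.3103
P_n = (1−ρ)·ρ^n = (1 − 0.3103)·0.3103^5 = 0.6897·0.002879 = 0.001985

Final: 0.001985


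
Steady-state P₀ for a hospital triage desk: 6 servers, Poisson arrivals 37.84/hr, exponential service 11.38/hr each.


a = λ/μ = 37.84/11.38 = 3.3251; ρ = a/c = 0.5542
Σ_{k=0}^{5} a^k/k! (terms k=0..5) = 1.00000 + 3.32513 + 5.52825 + 6.12739 + 5.09359 + 3.38737 = 24.46174
Tail: a^6/(6!(1−ρ)) = 1351.61559/(720·0.4458) = 4.21085
P₀ = 1/(24.46174 + 4.21085) = 1/28.67258 = 0.034877

Final: 0.034877


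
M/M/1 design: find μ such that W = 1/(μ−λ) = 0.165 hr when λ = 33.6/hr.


W = 1/(μ−λ) ⇒ μ − λ = 1/W = 1/0.165 = 6.0606
μ = λ + 1/W = 33.6 + 6.0606 = 39.6606 per hr

Final: 39.6606 /hr


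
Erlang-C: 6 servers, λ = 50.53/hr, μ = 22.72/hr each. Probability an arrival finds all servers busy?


a = λ/μ = 2.2240; ρ = a/6 = 0.3707
P₀ = 0.107868 (from M/M/c formula)
C(c,a) = [a^c/(c!(1−ρ))]·P₀ = [121.01685/(720·0.6293)]·0.107868
= 0.26708·0.107868 = 0.028809

Final: 0.028809


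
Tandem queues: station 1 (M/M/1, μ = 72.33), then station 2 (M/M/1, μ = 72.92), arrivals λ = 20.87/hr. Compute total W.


Each node sees arrival rate λ = 20.87/hr (tandem ⇒ throughput preserved).
W₁ = 1/(μ₁−λ) = 1/(72.33−20.87) = 0.01943 hr
W₂ = 1/(μ₂−λ) = 1/(72.92−20.87) = 0.01921 hr
W_total = W₁ + W₂ = 0.01943 + 0.01921 = 0.03864 hr

Final: 0.03864 hr


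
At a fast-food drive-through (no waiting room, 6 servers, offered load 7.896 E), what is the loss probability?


B(c,a) = (a^c/c!) / Σ_{k=0}^{c} a^k/k!
a^6/6! = 336.597078
Σ terms (k=0..6): 1.00000 + 7.89600 + 31.17341 + 82.04841 + 161.96356 + 255.77286 + 336.59708 = 876.451313
B = 336.597078/876.451313 = 0.384045

Final: 0.384045


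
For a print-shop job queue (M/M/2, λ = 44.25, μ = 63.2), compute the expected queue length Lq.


a = λ/μ = 0.7002; ρ = a/2 = 0.3501
P₀ = 0.481395
Lq = P₀·a^c·ρ / (c!·(1−ρ)²) = 0.481395·0.49022·0.3501/(2·0.42240)
= 0.09779

Final: 0.09779


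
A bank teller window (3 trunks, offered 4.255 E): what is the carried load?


B(3,4.255) = 0.472961 (Erlang-B)
Carried load = a(1 − B) = 4.255·(1 − 0.472961) = 4.255·0.527039 = 2.2425 E

Final: 2.2425 Erlangs


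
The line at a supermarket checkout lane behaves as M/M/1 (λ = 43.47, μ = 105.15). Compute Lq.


ρ = 43.47/105.15 = 0.4134
Lq = ρ²/(1−ρ) = 0.1709/0.5866 = 0.2914

Final: 0.2914


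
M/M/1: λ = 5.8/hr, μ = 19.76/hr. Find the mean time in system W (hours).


W = 1/(μ−λ) = 1/(19.76 − 5.8) = 1/13.96 = 0.07163 hr

Final: 0.07163 hr


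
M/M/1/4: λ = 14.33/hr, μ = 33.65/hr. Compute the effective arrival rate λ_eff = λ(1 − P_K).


ρ = 0.4259; P_K = (1−ρ)ρ^4/(1−ρ^5) = 0.019151
λ_eff = λ(1 − P_K) = 14.33·(1 − 0.019151) = 14.33·0.980849 = 14.0556 /hr

Final: 14.0556 /hr


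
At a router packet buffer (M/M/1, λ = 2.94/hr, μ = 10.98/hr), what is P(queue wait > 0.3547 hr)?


ρ = 2.94/10.98 = 0.2678
P(Wq > t) = ρ·e^{−(μ−λ)t} = 0.2678·e^{−2.8518}
= 0.2678·0.057741 = 0.015461

Final: 0.015461


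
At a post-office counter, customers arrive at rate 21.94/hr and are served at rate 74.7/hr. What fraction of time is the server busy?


ρ = λ/μ = 21.94/74.7 = 0.2937

Final: 0.2937


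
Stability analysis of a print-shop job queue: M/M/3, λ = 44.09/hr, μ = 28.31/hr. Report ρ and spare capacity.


Total capacity cμ = 3·28.31 = 84.93/hr
ρ = λ/(cμ) = 44.09/84.93 = 0.5191
Stable ⇔ ρ < 1: YES
Spare capacity = cμ − λ = 84.93 − 44.09 = 40.84/hr

Final: ρ = 0.5191; stable; margin = 40.84/hr


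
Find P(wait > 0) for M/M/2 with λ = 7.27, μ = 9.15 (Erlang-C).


a = λ/μ = 0.7945; ρ = a/2 = 0.3973
P₀ = 0.431365 (from M/M/c formula)
C(c,a) = [a^c/(c!(1−ρ))]·P₀ = [0.63129/(2·0.6027)]·0.431365
= 0.52369·0.431365 = 0.225900

Final: 0.225900


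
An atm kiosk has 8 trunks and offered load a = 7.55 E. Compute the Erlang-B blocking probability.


B(c,a) = (a^c/c!) / Σ_{k=0}^{c} a^k/k!
a^8/8! = 261.851514
Σ terms (k=0..8): 1.00000 + 7.55000 + 28.50125 + 71.72815 + 135.38688 + 204.43418 + 257.24635 + 277.45856 + 261.85151 = 1245.156870
B = 261.851514/1245.156870 = 0.210296

Final: 0.210296


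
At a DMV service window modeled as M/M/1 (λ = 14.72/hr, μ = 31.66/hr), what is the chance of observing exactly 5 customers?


ρ = 14.72/31.66 = 0.4649
P_n = (1−ρ)·ρ^n = (1 − 0.4649)·0.4649^5 = 0.5351·0.021726 = 0.011625

Final: 0.011625


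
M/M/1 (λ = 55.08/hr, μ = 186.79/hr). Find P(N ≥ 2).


ρ = 55.08/186.79 = 0.2949
P(N ≥ n) = ρ^n = 0.2949^2 = 0.086952

Final: 0.086952


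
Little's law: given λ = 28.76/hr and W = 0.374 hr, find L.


L = λW = 28.76·0.374 = 10.7562

Final: 10.7562


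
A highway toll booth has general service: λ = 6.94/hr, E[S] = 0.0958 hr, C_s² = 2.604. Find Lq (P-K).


ρ = λ·E[S] = 6.94·0.0958 = 0.6649
Lq = ρ²(1+C_s²)/(2(1−ρ)) = 0.4420·(1+2.604)/(2·0.3351)
= 0.4420·3.6040/0.6703 = 2.37667

Final: 2.37667


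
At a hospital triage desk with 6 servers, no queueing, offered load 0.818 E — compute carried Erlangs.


B(6,0.818) = 0.0001836 (Erlang-B)
Carried load = a(1 − B) = 0.818·(1 − 0.0001836) = 0.818·0.999816 = 0.8178 E

Final: 0.8178 Erlangs


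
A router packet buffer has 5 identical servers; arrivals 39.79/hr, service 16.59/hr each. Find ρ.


ρ = λ/(cμ) = 39.79/(5·16.59) = 39.79/82.95 = 0.4797

Final: 0.4797


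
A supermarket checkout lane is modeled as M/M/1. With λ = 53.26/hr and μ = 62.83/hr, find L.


ρ = λ/μ = 53.26/62.83 = 0.8477
L = ρ/(1−ρ) = 0.8477/(1 − 0.8477) = 0.8477/0.1523 = 5.5653

Final: 5.5653


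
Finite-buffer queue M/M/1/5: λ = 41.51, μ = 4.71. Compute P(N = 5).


ρ = λ/μ = 41.51/4.71 = 8.8132
P_K = (1−ρ)ρ^K/(1−ρ^(K+1)) = (-7.8132·53169.078236)/(1 − 468587.778680)
= -415418.700443/-468586.778680 = 0.886535

Final: 0.886535


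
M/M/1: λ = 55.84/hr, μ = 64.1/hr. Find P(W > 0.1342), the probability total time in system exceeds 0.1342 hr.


W ~ Exponential(μ−λ) for M/M/1.
μ − λ = 64.1 − 55.84 = 8.2600
P(W > t) = e^{−(μ−λ)t} = e^{−1.1085} = 0.330056

Final: 0.330056


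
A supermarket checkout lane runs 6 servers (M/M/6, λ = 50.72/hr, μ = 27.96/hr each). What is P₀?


a = λ/μ = 50.72/27.96 = 1.8140; ρ = a/c = 0.3023
Σ_{k=0}^{5} a^k/k! (terms k=0..5) = 1.00000 + 1.81402 + 1.64533 + 0.99489 + 0.45119 + 0.16369 = 6.06912
Tail: a^6/(6!(1−ρ)) = 35.63301/(720·0.6977) = 0.07094
P₀ = 1/(6.06912 + 0.07094) = 1/6.14006 = 0.162865

Final: 0.162865


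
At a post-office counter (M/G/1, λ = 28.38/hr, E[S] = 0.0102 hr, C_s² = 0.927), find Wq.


ρ = λ·E[S] = 28.38·0.0102 = 0.2895
E[S²] = E[S]²(1+C_s²) = 0.0102²·(1+0.927) = 0.0002005
Wq = λ·E[S²]/(2(1−ρ)) = 28.38·0.0002005/(2·0.7105) = 0.004004 hr

Final: 0.004004 hr


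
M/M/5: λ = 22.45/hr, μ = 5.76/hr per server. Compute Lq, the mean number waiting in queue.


a = λ/μ = 3.8976; ρ = a/5 = 0.7795
P₀ = 0.015158
Lq = P₀·a^c·ρ / (c!·(1−ρ)²) = 0.015158·899.43402·0.7795/(120·0.04861)
= 1.82179

Final: 1.82179


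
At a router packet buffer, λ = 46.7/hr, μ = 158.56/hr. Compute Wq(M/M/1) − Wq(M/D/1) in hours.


ρ = 46.7/158.56 = 0.2945
Wq(M/M/1) = ρ/(μ−λ) = 0.2945/111.86 = 0.002633 hr
Wq(M/D/1) = ρ/(2(μ−λ)) = 0.001316 hr
Savings = 0.002633 − 0.001316 = 0.001316 hr

Final: 0.001316 hr


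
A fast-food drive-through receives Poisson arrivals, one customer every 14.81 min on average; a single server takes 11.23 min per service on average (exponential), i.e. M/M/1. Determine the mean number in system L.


λ = 60/14.81 = 4.0513 /hr
μ = 60/11.23 = 5.3428 /hr
ρ = λ/μ = 4.0513/5.3428 = 0.7583
L = ρ/(1−ρ) = 0.7583/0.2417 = 3.1369

Final: 3.1369


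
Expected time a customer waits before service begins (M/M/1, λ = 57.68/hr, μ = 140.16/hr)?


ρ = 57.68/140.16 = 0.4115
Wq = ρ/(μ−λ) = 0.4115/(140.16 − 57.68) = 0.4115/82.48 = 0.004989 hr

Final: 0.004989 hr


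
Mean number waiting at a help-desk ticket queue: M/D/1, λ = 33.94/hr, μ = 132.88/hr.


ρ = 33.94/132.88 = 0.2554
M/D/1: Lq = ρ²/(2(1−ρ)) = 0.06524/(2·0.7446) = 0.04381

Final: 0.04381


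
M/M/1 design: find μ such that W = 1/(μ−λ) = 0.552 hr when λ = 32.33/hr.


W = 1/(μ−λ) ⇒ μ − λ = 1/W = 1/0.552 = 1.8116
μ = λ + 1/W = 32.33 + 1.8116 = 34.1416 per hr

Final: 34.1416 /hr


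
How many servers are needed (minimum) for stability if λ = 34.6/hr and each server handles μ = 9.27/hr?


Stability requires cμ > λ ⇔ c > λ/μ.
λ/μ = 34.6/9.27 = 3.7325
Minimum integer c = ⌊3.7325⌋ + 1 = 4
Check: 4·9.27 = 37.08 > 34.6, while 3·9.27 = 27.81 ≤ 34.6

Final: 4 servers


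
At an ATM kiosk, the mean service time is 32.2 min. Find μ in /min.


μ = 1/(service time) in consistent units.
1 minute = 1 min, so μ = 1/32.2 = 0.03106 per minute

Final: 0.03106 /min


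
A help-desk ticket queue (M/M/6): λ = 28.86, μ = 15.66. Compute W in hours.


a = 1.8429; ρ = 0.3072; P₀ = 0.158214
Lq = P₀·a^c·ρ/(c!(1−ρ)²) = 0.005508
Wq = Lq/λ = 0.005508/28.86 = 0.0001909 hr
W = Wq + 1/μ = 0.0001909 + 0.06386 = 0.06405 hr

Final: 0.06405 hr


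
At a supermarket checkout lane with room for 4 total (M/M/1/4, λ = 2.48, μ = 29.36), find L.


ρ = 2.48/29.36 = 0.08447
L = ρ[1 − (K+1)ρ^K + Kρ^(K+1)] / [(1−ρ)(1−ρ^(K+1))]
Numerator: 0.08447·(1 − 5·0.00005091 + 4·0.000004300) = 0.084449
Denominator: (0.9155)·(0.999996) = 0.915527
L = 0.084449/0.915527 = 0.09224

Final: 0.09224


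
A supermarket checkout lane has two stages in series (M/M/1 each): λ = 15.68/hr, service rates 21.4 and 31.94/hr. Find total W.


Each node sees arrival rate λ = 15.68/hr (tandem ⇒ throughput preserved).
W₁ = 1/(μ₁−λ) = 1/(21.4−15.68) = 0.17483 hr
W₂ = 1/(μ₂−λ) = 1/(31.94−15.68) = 0.06150 hr
W_total = W₁ + W₂ = 0.17483 + 0.06150 = 0.23633 hr

Final: 0.23633 hr


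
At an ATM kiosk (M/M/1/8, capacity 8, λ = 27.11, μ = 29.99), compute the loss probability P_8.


ρ = λ/μ = 27.11/29.99 = 0.9040
P_K = (1−ρ)ρ^K/(1−ρ^(K+1)) = (0.09603·0.445887)/(1 − 0.403067)
= 0.042819/0.596933 = 0.071732

Final: 0.071732


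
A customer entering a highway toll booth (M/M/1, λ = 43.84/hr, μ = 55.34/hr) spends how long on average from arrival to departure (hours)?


W = 1/(μ−λ) = 1/(55.34 − 43.84) = 1/11.50 = 0.08696 hr

Final: 0.08696 hr


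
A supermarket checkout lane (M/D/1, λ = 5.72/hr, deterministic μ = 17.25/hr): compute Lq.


ρ = 5.72/17.25 = 0.3316
M/D/1: Lq = ρ²/(2(1−ρ)) = 0.1100/(2·0.6684) = 0.08225

Final: 0.08225


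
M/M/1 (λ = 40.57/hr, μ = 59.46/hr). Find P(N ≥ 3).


ρ = 40.57/59.46 = 0.6823
P(N ≥ n) = ρ^n = 0.6823^3 = 0.317644

Final: 0.317644


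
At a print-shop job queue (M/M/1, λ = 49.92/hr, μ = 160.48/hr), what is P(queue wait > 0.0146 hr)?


ρ = 49.92/160.48 = 0.3111
P(Wq > t) = ρ·e^{−(μ−λ)t} = 0.3111·e^{−1.6142}
= 0.3111·0.199055 = 0.061919

Final: 0.061919


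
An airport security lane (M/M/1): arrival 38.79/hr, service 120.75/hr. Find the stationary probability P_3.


ρ = 38.79/120.75 = 0.3212
P_n = (1−ρ)·ρ^n = (1 − 0.3212)·0.3212^3 = 0.6788·0.033151 = 0.022502

Final: 0.022502


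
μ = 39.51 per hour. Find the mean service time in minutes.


Mean service time = 1/μ = 1/39.51 hour = 0.02531 hour
In minutes: 0.02531 × 60 = 1.5186 min

Final: 1.5186 min


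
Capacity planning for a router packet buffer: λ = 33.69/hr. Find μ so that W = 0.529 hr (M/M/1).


W = 1/(μ−λ) ⇒ μ − λ = 1/W = 1/0.529 = 1.8904
μ = λ + 1/W = 33.69 + 1.8904 = 35.5804 per hr

Final: 35.5804 /hr


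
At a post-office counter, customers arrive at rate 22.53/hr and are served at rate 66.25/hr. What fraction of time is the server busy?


ρ = λ/μ = 22.53/66.25 = 0.3401

Final: 0.3401


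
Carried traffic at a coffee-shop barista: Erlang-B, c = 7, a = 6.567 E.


B(7,6.567) = 0.221644 (Erlang-B)
Carried load = a(1 − B) = 6.567·(1 − 0.221644) = 6.567·0.778356 = 5.1115 E

Final: 5.1115 Erlangs


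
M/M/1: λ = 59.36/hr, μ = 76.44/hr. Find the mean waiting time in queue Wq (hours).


ρ = 59.36/76.44 = 0.7766
Wq = ρ/(μ−λ) = 0.7766/(76.44 − 59.36) = 0.7766/17.08 = 0.04547 hr

Final: 0.04547 hr


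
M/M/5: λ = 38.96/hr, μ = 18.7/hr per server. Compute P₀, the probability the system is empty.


a = λ/μ = 38.96/18.7 = 2.0834; ρ = a/c = 0.4167
Σ_{k=0}^{4} a^k/k! (terms k=0..4) = 1.00000 + 2.08342 + 2.17032 + 1.50723 + 0.78505 = 7.54603
Tail: a^5/(5!(1−ρ)) = 39.25425/(120·0.5833) = 0.56079
P₀ = 1/(7.54603 + 0.56079) = 1/8.10682 = 0.123353

Final: 0.123353


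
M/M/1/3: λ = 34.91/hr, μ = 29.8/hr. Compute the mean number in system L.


ρ = 34.91/29.8 = 1.1715
L = ρ[1 − (K+1)ρ^K + Kρ^(K+1)] / [(1−ρ)(1−ρ^(K+1))]
Numerator: 1.1715·(1 − 4·1.607684 + 3·1.883364) = 0.256970
Denominator: (-0.1715)·(-0.883364) = 0.151476
L = 0.256970/0.151476 = 1.6964

Final: 1.6964


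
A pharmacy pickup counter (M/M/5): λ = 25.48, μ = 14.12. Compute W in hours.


a = 1.8045; ρ = 0.3609; P₀ = 0.163843
Lq = P₀·a^c·ρ/(c!(1−ρ)²) = 0.02309
Wq = Lq/λ = 0.02309/25.48 = 0.0009060 hr
W = Wq + 1/μ = 0.0009060 + 0.07082 = 0.07173 hr

Final: 0.07173 hr


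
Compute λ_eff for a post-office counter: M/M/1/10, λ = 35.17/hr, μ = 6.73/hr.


ρ = 5.2259; P_K = (1−ρ)ρ^10/(1−ρ^11) = 0.808644
λ_eff = λ(1 − P_K) = 35.17·(1 − 0.808644) = 35.17·0.191356 = 6.7300 /hr

Final: 6.7300 /hr


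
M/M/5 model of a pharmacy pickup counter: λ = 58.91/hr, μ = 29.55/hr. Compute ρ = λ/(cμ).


ρ = λ/(cμ) = 58.91/(5·29.55) = 58.91/147.75 = 0.3987

Final: 0.3987


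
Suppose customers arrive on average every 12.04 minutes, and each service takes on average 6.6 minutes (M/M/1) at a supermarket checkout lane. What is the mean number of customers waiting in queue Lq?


λ = 60/12.04 = 4.9834 /hr
μ = 60/6.6 = 9.0909 /hr
ρ = λ/μ = 4.9834/9.0909 = 0.5482
Lq = ρ²/(1−ρ) = 0.3005/0.4518 = 0.6651

Final: 0.6651


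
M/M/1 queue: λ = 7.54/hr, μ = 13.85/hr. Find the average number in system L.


ρ = λ/μ = 7.54/13.85 = 0.5444
L = ρ/(1−ρ) = 0.5444/(1 − 0.5444) = 0.5444/0.4556 = 1.1949

Final: 1.1949


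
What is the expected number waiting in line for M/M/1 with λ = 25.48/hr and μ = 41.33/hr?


ρ = 25.48/41.33 = 0.6165
Lq = ρ²/(1−ρ) = 0.3801/0.3835 = 0.9911

Final: 0.9911


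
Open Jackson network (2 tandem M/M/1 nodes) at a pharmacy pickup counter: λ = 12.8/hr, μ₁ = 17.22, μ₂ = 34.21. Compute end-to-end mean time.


Each node sees arrival rate λ = 12.8/hr (tandem ⇒ throughput preserved).
W₁ = 1/(μ₁−λ) = 1/(17.22−12.8) = 0.22624 hr
W₂ = 1/(μ₂−λ) = 1/(34.21−12.8) = 0.04671 hr
W_total = W₁ + W₂ = 0.22624 + 0.04671 = 0.27295 hr

Final: 0.27295 hr


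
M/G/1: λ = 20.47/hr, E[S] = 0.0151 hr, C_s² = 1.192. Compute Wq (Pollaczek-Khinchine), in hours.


ρ = λ·E[S] = 20.47·0.0151 = 0.3091
E[S²] = E[S]²(1+C_s²) = 0.0151²·(1+1.192) = 0.0004998
Wq = λ·E[S²]/(2(1−ρ)) = 20.47·0.0004998/(2·0.6909) = 0.007404 hr

Final: 0.007404 hr


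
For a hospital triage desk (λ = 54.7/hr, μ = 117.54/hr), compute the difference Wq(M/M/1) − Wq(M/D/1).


ρ = 54.7/117.54 = 0.4654
Wq(M/M/1) = ρ/(μ−λ) = 0.4654/62.84 = 0.007406 hr
Wq(M/D/1) = ρ/(2(μ−λ)) = 0.003703 hr
Savings = 0.007406 − 0.003703 = 0.003703 hr

Final: 0.003703 hr


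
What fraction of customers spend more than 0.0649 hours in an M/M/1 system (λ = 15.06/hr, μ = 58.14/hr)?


W ~ Exponential(μ−λ) for M/M/1.
μ − λ = 58.14 − 15.06 = 43.0800
P(W > t) = e^{−(μ−λ)t} = e^{−2.7959} = 0.061060

Final: 0.061060


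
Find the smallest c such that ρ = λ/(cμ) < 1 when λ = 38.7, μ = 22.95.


Stability requires cμ > λ ⇔ c > λ/μ.
λ/μ = 38.7/22.95 = 1.6863
Minimum integer c = ⌊1.6863⌋ + 1 = 2
Check: 2·22.95 = 45.90 > 38.7, while 1·22.95 = 22.95 ≤ 38.7

Final: 2 servers


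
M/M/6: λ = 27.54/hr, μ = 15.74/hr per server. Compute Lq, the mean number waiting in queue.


a = λ/μ = 1.7497; ρ = a/6 = 0.2916
P₀ = 0.173716
Lq = P₀·a^c·ρ / (c!·(1−ρ)²) = 0.173716·28.69163·0.2916/(720·0.50181)
= 0.004023

Final: 0.004023


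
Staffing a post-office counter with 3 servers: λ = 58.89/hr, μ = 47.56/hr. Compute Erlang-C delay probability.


a = λ/μ = 1.2382; ρ = a/3 = 0.4127
P₀ = 0.282198 (from M/M/c formula)
C(c,a) = [a^c/(c!(1−ρ))]·P₀ = [1.89845/(6·0.5873)]·0.282198
= 0.53879·0.282198 = 0.152045

Final: 0.152045


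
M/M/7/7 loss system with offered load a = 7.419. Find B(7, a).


B(c,a) = (a^c/c!) / Σ_{k=0}^{c} a^k/k!
a^7/7! = 245.463578
Σ terms (k=0..7): 1.00000 + 7.41900 + 27.52078 + 68.05889 + 126.23223 + 187.30338 + 231.60063 + 245.46358 = 894.598480
B = 245.463578/894.598480 = 0.274384

Final: 0.274384


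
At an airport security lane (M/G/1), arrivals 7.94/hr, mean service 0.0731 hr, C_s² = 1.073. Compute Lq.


ρ = λ·E[S] = 7.94·0.0731 = 0.5804
Lq = ρ²(1+C_s²)/(2(1−ρ)) = 0.3369·(1+1.073)/(2·0.4196)
= 0.3369·2.0730/0.8392 = 0.83219

Final: 0.83219


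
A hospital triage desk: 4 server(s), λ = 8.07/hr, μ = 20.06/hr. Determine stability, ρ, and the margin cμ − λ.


Total capacity cμ = 4·20.06 = 80.24/hr
ρ = λ/(cμ) = 8.07/80.24 = 0.1006
Stable ⇔ ρ < 1: YES
Spare capacity = cμ − λ = 80.24 − 8.07 = 72.17/hr

Final: ρ = 0.1006; stable; margin = 72.17/hr


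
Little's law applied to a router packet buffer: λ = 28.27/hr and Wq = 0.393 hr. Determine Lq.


Lq = λWq = 28.27·0.393 = 11.1101

Final: 11.1101


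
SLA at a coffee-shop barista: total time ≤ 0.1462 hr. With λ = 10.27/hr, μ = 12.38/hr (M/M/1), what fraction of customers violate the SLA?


W ~ Exponential(μ−λ) for M/M/1.
μ − λ = 12.38 − 10.27 = 2.1100
P(W > t) = e^{−(μ−λ)t} = e^{−0.3085} = 0.734561

Final: 0.734561


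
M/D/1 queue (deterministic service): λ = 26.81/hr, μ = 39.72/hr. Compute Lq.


ρ = 26.81/39.72 = 0.6750
M/D/1: Lq = ρ²/(2(1−ρ)) = 0.4556/(2·0.3250) = 0.70085

Final: 0.70085


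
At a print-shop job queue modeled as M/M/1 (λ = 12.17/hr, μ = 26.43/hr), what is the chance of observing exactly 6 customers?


ρ = 12.17/26.43 = 0.4605
P_n = (1−ρ)·ρ^n = (1 − 0.4605)·0.4605^6 = 0.5395·0.009531 = 0.005143

Final: 0.005143


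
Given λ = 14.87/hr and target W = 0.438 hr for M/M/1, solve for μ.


W = 1/(μ−λ) ⇒ μ − λ = 1/W = 1/0.438 = 2.2831
μ = λ + 1/W = 14.87 + 2.2831 = 17.1531 per hr

Final: 17.1531 /hr


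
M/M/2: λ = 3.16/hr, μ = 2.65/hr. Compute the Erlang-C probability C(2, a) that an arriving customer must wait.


a = λ/μ = 1.1925; ρ = a/2 = 0.5962
P₀ = 0.252955 (from M/M/c formula)
C(c,a) = [a^c/(c!(1−ρ))]·P₀ = [1.42194/(2·0.4038)]·0.252955
= 1.76082·0.252955 = 0.445408

Final: 0.445408


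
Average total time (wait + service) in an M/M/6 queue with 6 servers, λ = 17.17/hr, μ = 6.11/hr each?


a = 2.8101; ρ = 0.4684; P₀ = 0.059515
Lq = P₀·a^c·ρ/(c!(1−ρ)²) = 0.06745
Wq = Lq/λ = 0.06745/17.17 = 0.003929 hr
W = Wq + 1/μ = 0.003929 + 0.16367 = 0.16759 hr

Final: 0.16759 hr


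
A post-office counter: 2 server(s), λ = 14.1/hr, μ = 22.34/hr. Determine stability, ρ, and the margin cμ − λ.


Total capacity cμ = 2·22.34 = 44.68/hr
ρ = λ/(cμ) = 14.1/44.68 = 0.3156
Stable ⇔ ρ < 1: YES
Spare capacity = cμ − λ = 44.68 − 14.1 = 30.58/hr

Final: ρ = 0.3156; stable; margin = 30.58/hr


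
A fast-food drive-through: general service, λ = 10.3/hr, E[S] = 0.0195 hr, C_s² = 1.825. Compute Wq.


ρ = λ·E[S] = 10.3·0.0195 = 0.2009
E[S²] = E[S]²(1+C_s²) = 0.0195²·(1+1.825) = 0.001074
Wq = λ·E[S²]/(2(1−ρ)) = 10.3·0.001074/(2·0.7992) = 0.006923 hr

Final: 0.006923 hr


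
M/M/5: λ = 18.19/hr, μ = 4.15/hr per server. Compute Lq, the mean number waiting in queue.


a = λ/μ = 4.3831; ρ = a/5 = 0.8766
P₀ = 0.006507
Lq = P₀·a^c·ρ / (c!·(1−ρ)²) = 0.006507·1617.79322·0.8766/(120·0.01522)
= 5.05245

Final: 5.05245


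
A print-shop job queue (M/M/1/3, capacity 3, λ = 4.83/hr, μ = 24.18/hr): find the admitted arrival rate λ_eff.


ρ = 0.1998; P_K = (1−ρ)ρ^3/(1−ρ^4) = 0.006388
λ_eff = λ(1 − P_K) = 4.83·(1 − 0.006388) = 4.83·0.993612 = 4.7991 /hr

Final: 4.7991 /hr


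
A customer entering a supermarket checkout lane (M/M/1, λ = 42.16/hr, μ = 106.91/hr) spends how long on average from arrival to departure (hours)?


W = 1/(μ−λ) = 1/(106.91 − 42.16) = 1/64.75 = 0.01544 hr

Final: 0.01544 hr


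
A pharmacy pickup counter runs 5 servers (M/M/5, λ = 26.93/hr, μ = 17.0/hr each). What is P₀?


a = λ/μ = 26.93/17.0 = 1.5841; ρ = a/c = 0.3168
Σ_{k=0}^{4} a^k/k! (terms k=0..4) = 1.00000 + 1.58412 + 1.25471 + 0.66254 + 0.26238 = 4.76376
Tail: a^5/(5!(1−ρ)) = 9.97556/(120·0.6832) = 0.12168
P₀ = 1/(4.76376 + 0.12168) = 1/4.88544 = 0.204690

Final: 0.204690


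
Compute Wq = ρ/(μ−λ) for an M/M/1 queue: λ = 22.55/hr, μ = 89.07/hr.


ρ = 22.55/89.07 = 0.2532
Wq = ρ/(μ−λ) = 0.2532/(89.07 − 22.55) = 0.2532/66.52 = 0.003806 hr

Final: 0.003806 hr


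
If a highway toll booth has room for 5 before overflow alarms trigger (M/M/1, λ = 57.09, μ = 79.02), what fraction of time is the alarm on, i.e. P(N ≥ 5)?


ρ = 57.09/79.02 = 0.7225
P(N ≥ n) = ρ^n = 0.7225^5 = 0.196841

Final: 0.196841


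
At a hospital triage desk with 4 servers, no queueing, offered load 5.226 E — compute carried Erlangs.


B(4,5.226) = 0.415781 (Erlang-B)
Carried load = a(1 − B) = 5.226·(1 − 0.415781) = 5.226·0.584219 = 3.0531 E

Final: 3.0531 Erlangs


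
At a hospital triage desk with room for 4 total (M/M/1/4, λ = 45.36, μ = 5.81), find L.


ρ = 45.36/5.81 = 7.8072
L = ρ[1 − (K+1)ρ^K + Kρ^(K+1)] / [(1−ρ)(1−ρ^(K+1))]
Numerator: 7.8072·(1 − 5·3715.246673 + 4·29005.781257) = 760797.997539
Denominator: (-6.8072)·(-29004.781257) = 197442.185663
L = 760797.997539/197442.185663 = 3.8533

Final: 3.8533


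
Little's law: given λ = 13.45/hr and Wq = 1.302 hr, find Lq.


Lq = λWq = 13.45·1.302 = 17.5119

Final: 17.5119


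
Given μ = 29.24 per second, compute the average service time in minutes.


Mean service time = 1/μ = 1/29.24 second = 0.03420 second
In minutes: 0.03420 × 0.0166667 = 0.0005700 min

Final: 0.0005700 min


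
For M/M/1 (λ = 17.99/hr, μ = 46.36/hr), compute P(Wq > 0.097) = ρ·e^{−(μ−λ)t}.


ρ = 17.99/46.36 = 0.3881
P(Wq > t) = ρ·e^{−(μ−λ)t} = 0.3881·e^{−2.7519}
= 0.3881·0.063807 = 0.024760

Final: 0.024760


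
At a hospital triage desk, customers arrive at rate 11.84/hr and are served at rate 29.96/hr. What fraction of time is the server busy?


ρ = λ/μ = 11.84/29.96 = 0.3952

Final: 0.3952


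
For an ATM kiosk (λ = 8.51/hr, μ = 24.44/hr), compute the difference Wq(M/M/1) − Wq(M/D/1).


ρ = 8.51/24.44 = 0.3482
Wq(M/M/1) = ρ/(μ−λ) = 0.3482/15.93 = 0.02186 hr
Wq(M/D/1) = ρ/(2(μ−λ)) = 0.01093 hr
Savings = 0.02186 − 0.01093 = 0.01093 hr

Final: 0.01093 hr


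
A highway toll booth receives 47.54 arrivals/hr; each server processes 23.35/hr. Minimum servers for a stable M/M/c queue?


Stability requires cμ > λ ⇔ c > λ/μ.
λ/μ = 47.54/23.35 = 2.0360
Minimum integer c = ⌊2.0360⌋ + 1 = 3
Check: 3·23.35 = 70.05 > 47.54, while 2·23.35 = 46.70 ≤ 47.54

Final: 3 servers


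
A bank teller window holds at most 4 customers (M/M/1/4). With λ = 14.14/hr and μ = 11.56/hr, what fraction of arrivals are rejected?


ρ = λ/μ = 14.14/11.56 = 1.2232
P_K = (1−ρ)ρ^K/(1−ρ^(K+1)) = (-0.2232·2.238547)/(1 − 2.738154)
= -0.499607/-1.738154 = 0.287435

Final: 0.287435


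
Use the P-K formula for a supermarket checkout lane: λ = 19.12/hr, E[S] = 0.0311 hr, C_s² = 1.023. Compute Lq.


ρ = λ·E[S] = 19.12·0.0311 = 0.5946
Lq = ρ²(1+C_s²)/(2(1−ρ)) = 0.3536·(1+1.023)/(2·0.4054)
= 0.3536·2.0230/0.8107 = 0.88229

Final: 0.88229


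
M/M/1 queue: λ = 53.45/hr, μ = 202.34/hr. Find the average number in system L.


ρ = λ/μ = 53.45/202.34 = 0.2642
L = ρ/(1−ρ) = 0.2642/(1 − 0.2642) = 0.2642/0.7358 = 0.3590

Final: 0.3590


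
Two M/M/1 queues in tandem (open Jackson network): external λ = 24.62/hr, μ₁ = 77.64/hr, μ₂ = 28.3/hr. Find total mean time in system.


Each node sees arrival rate λ = 24.62/hr (tandem ⇒ throughput preserved).
W₁ = 1/(μ₁−λ) = 1/(77.64−24.62) = 0.01886 hr
W₂ = 1/(μ₂−λ) = 1/(28.3−24.62) = 0.27174 hr
W_total = W₁ + W₂ = 0.01886 + 0.27174 = 0.29060 hr

Final: 0.29060 hr


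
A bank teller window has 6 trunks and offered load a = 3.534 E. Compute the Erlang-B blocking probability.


B(c,a) = (a^c/c!) / Σ_{k=0}^{c} a^k/k!
a^6/6! = 2.705620
Σ terms (k=0..6): 1.00000 + 3.53400 + 6.24458 + 7.35611 + 6.49913 + 4.59358 + 2.70562 = 31.933019
B = 2.705620/31.933019 = 0.084728

Final: 0.084728


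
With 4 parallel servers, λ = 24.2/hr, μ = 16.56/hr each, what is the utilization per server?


ρ = λ/(cμ) = 24.2/(4·16.56) = 24.2/66.24 = 0.3653

Final: 0.3653


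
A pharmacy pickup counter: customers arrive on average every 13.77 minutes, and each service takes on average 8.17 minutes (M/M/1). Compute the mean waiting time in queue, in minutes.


λ = 60/13.77 = 4.3573 /hr
μ = 60/8.17 = 7.3439 /hr
ρ = λ/μ = 4.3573/7.3439 = 0.5933
Wq = ρ/(μ−λ) = 0.5933/(7.3439−4.3573) = 0.19866 hr
In minutes: 0.19866·60 = 11.919 min

Final: 11.919 min


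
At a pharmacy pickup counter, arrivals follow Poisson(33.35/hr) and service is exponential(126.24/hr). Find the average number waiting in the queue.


ρ = 33.35/126.24 = 0.2642
Lq = ρ²/(1−ρ) = 0.06979/0.7358 = 0.09485

Final: 0.09485


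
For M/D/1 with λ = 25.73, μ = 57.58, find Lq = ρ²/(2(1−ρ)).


ρ = 25.73/57.58 = 0.4469
M/D/1: Lq = ρ²/(2(1−ρ)) = 0.1997/(2·0.5531) = 0.18050

Final: 0.18050


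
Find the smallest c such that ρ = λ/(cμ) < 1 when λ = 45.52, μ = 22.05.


Stability requires cμ > λ ⇔ c > λ/μ.
λ/μ = 45.52/22.05 = 2.0644
Minimum integer c = ⌊2.0644⌋ + 1 = 3
Check: 3·22.05 = 66.15 > 45.52, while 2·22.05 = 44.10 ≤ 45.52

Final: 3 servers


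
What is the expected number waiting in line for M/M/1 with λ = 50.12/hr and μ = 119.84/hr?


ρ = 50.12/119.84 = 0.4182
Lq = ρ²/(1−ρ) = 0.1749/0.5818 = 0.3007

Final: 0.3007


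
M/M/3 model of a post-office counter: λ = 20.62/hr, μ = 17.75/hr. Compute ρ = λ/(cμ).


ρ = λ/(cμ) = 20.62/(3·17.75) = 20.62/53.25 = 0.3872

Final: 0.3872


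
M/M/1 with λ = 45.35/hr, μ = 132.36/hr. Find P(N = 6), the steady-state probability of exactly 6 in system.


ρ = 45.35/132.36 = 0.3426
P_n = (1−ρ)·ρ^n = (1 − 0.3426)·0.3426^6 = 0.6574·0.001618 = 0.001063

Final: 0.001063


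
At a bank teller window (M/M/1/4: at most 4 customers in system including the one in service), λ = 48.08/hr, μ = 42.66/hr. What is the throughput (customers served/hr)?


ρ = 1.1271; P_K = (1−ρ)ρ^4/(1−ρ^5) = 0.250452
λ_eff = λ(1 − P_K) = 48.08·(1 − 0.250452) = 48.08·0.749548 = 36.0383 /hr

Final: 36.0383 /hr


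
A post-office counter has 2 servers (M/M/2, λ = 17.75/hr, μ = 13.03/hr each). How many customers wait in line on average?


a = λ/μ = 1.3622; ρ = a/2 = 0.6811
P₀ = 0.189683
Lq = P₀·a^c·ρ / (c!·(1−ρ)²) = 0.189683·1.85570·0.6811/(2·0.10168)
= 1.17890

Final: 1.17890


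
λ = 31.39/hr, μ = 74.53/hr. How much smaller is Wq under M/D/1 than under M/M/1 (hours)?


ρ = 31.39/74.53 = 0.4212
Wq(M/M/1) = ρ/(μ−λ) = 0.4212/43.14 = 0.009763 hr
Wq(M/D/1) = ρ/(2(μ−λ)) = 0.004881 hr
Savings = 0.009763 − 0.004881 = 0.004881 hr

Final: 0.004881 hr


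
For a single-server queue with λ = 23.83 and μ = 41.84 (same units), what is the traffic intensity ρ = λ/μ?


ρ = λ/μ = 23.83/41.84 = 0.5696

Final: 0.5696


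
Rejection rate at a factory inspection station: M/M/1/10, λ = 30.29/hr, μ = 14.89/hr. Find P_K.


ρ = λ/μ = 30.29/14.89 = 2.0343
P_K = (1−ρ)ρ^K/(1−ρ^(K+1)) = (-1.0343·1213.516696)/(1 − 2468.597765)
= -1255.081069/-2467.597765 = 0.508625

Final: 0.508625


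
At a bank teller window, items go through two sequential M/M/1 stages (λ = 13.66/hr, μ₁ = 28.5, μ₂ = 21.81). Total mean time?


Each node sees arrival rate λ = 13.66/hr (tandem ⇒ throughput preserved).
W₁ = 1/(μ₁−λ) = 1/(28.5−13.66) = 0.06739 hr
W₂ = 1/(μ₂−λ) = 1/(21.81−13.66) = 0.12270 hr
W_total = W₁ + W₂ = 0.06739 + 0.12270 = 0.19008 hr

Final: 0.19008 hr


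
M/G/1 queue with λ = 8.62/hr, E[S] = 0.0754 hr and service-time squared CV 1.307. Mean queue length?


ρ = λ·E[S] = 8.62·0.0754 = 0.6499
Lq = ρ²(1+C_s²)/(2(1−ρ)) = 0.4224·(1+1.307)/(2·0.3501)
= 0.4224·2.3070/0.7001 = 1.39201

Final: 1.39201


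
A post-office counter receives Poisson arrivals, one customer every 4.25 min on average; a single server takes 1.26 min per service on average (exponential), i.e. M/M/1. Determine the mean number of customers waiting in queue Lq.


λ = 60/4.25 = 14.1176 /hr
μ = 60/1.26 = 47.6190 /hr
ρ = λ/μ = 14.1176/47.6190 = 0.2965
Lq = ρ²/(1−ρ) = 0.08789/0.7035 = 0.1249

Final: 0.1249


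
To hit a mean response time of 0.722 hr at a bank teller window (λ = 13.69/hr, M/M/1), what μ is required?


W = 1/(μ−λ) ⇒ μ − λ = 1/W = 1/0.722 = 1.3850
μ = λ + 1/W = 13.69 + 1.3850 = 15.0750 per hr

Final: 15.0750 /hr


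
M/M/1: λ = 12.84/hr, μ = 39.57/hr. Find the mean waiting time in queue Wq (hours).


ρ = 12.84/39.57 = 0.3245
Wq = ρ/(μ−λ) = 0.3245/(39.57 − 12.84) = 0.3245/26.73 = 0.01214 hr

Final: 0.01214 hr


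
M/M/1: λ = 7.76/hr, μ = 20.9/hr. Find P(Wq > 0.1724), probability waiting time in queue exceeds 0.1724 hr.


ρ = 7.76/20.9 = 0.3713
P(Wq > t) = ρ·e^{−(μ−λ)t} = 0.3713·e^{−2.2653}
= 0.3713·0.103795 = 0.038538

Final: 0.038538


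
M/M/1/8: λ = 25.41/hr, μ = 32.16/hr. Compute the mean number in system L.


ρ = 25.41/32.16 = 0.7901
L = ρ[1 − (K+1)ρ^K + Kρ^(K+1)] / [(1−ρ)(1−ρ^(K+1))]
Numerator: 0.7901·(1 − 9·0.151883 + 8·0.120005) = 0.468607
Denominator: (0.2099)·(0.879995) = 0.184701
L = 0.468607/0.184701 = 2.5371

Final: 2.5371


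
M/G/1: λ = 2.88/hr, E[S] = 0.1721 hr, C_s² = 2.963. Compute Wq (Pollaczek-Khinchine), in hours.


ρ = λ·E[S] = 2.88·0.1721 = 0.4956
E[S²] = E[S]²(1+C_s²) = 0.1721²·(1+2.963) = 0.117378
Wq = λ·E[S²]/(2(1−ρ)) = 2.88·0.117378/(2·0.5044) = 0.33513 hr

Final: 0.33513 hr


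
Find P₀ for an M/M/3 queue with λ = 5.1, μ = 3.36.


a = λ/μ = 5.1/3.36 = 1.5179; ρ = a/c = 0.5060
Σ_{k=0}^{2} a^k/k! (terms k=0..2) = 1.00000 + 1.51786 + 1.15195 = 3.66980
Tail: a^3/(3!(1−ρ)) = 3.49698/(6·0.4940) = 1.17970
P₀ = 1/(3.66980 + 1.17970) = 1/4.84951 = 0.206207

Final: 0.206207


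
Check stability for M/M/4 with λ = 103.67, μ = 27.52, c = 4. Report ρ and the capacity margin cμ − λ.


Total capacity cμ = 4·27.52 = 110.08/hr
ρ = λ/(cμ) = 103.67/110.08 = 0.9418
Stable ⇔ ρ < 1: YES
Spare capacity = cμ − λ = 110.08 − 103.67 = 6.41/hr

Final: ρ = 0.9418; stable; margin = 6.41/hr


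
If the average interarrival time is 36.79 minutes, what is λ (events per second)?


λ = 1/(interarrival time) in consistent units.
1 second = 0.0166667 min, so λ = 0.0166667/36.79 = 0.0004530 per second

Final: 0.0004530 /sec


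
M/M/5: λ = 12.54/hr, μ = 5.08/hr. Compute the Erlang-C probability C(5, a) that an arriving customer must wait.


a = λ/μ = 2.4685; ρ = a/5 = 0.4937
P₀ = 0.082795 (from M/M/c formula)
C(c,a) = [a^c/(c!(1−ρ))]·P₀ = [91.65774/(120·0.5063)]·0.082795
= 1.50862·0.082795 = 0.124907

Final: 0.124907


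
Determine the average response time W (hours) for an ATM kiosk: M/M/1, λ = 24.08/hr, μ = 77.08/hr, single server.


W = 1/(μ−λ) = 1/(77.08 − 24.08) = 1/53.00 = 0.01887 hr

Final: 0.01887 hr


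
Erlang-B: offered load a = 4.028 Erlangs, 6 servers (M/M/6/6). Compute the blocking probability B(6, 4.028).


B(c,a) = (a^c/c!) / Σ_{k=0}^{c} a^k/k!
a^6/6! = 5.932043
Σ terms (k=0..6): 1.00000 + 4.02800 + 8.11239 + 10.89224 + 10.96848 + 8.83621 + 5.93204 = 49.769368
B = 5.932043/49.769368 = 0.119191

Final: 0.119191


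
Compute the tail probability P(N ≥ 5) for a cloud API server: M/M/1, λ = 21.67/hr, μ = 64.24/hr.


ρ = 21.67/64.24 = 0.3373
P(N ≥ n) = ρ^n = 0.3373^5 = 0.004368

Final: 0.004368


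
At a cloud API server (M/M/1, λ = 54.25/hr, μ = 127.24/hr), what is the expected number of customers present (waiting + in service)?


ρ = λ/μ = 54.25/127.24 = 0.4264
L = ρ/(1−ρ) = 0.4264/(1 − 0.4264) = 0.4264/0.5736 = 0.7433

Final: 0.7433


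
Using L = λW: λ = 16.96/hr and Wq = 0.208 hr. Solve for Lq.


Lq = λWq = 16.96·0.208 = 3.5277

Final: 3.5277


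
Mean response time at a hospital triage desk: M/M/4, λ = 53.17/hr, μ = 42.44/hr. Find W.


a = 1.2528; ρ = 0.3132; P₀ = 0.284510
Lq = P₀·a^c·ρ/(c!(1−ρ)²) = 0.01939
Wq = Lq/λ = 0.01939/53.17 = 0.0003647 hr
W = Wq + 1/μ = 0.0003647 + 0.02356 = 0.02393 hr

Final: 0.02393 hr


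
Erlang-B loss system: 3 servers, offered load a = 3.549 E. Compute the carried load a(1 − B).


B(3,3.549) = 0.407183 (Erlang-B)
Carried load = a(1 − B) = 3.549·(1 − 0.407183) = 3.549·0.592817 = 2.1039 E

Final: 2.1039 Erlangs


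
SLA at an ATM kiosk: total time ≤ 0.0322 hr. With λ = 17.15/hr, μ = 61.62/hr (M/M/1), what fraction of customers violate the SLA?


W ~ Exponential(μ−λ) for M/M/1.
μ − λ = 61.62 − 17.15 = 44.4700
P(W > t) = e^{−(μ−λ)t} = e^{−1.4319} = 0.238847

Final: 0.238847


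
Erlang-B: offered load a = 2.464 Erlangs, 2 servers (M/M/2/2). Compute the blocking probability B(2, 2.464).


B(c,a) = (a^c/c!) / Σ_{k=0}^{c} a^k/k!
a^2/2! = 3.035648
Σ terms (k=0..2): 1.00000 + 2.46400 + 3.03565 = 6.499648
B = 3.035648/6.499648 = 0.467048

Final: 0.467048


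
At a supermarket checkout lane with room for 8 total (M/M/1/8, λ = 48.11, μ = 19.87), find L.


ρ = 48.11/19.87 = 2.4212
L = ρ[1 − (K+1)ρ^K + Kρ^(K+1)] / [(1−ρ)(1−ρ^(K+1))]
Numerator: 2.4212·(1 − 9·1181.136032 + 8·2859.811499) = 29658.393027
Denominator: (-1.4212)·(-2858.811499) = 4063.051673
L = 29658.393027/4063.051673 = 7.2995

Final: 7.2995


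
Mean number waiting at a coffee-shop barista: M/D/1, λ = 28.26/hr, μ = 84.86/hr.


ρ = 28.26/84.86 = 0.3330
M/D/1: Lq = ρ²/(2(1−ρ)) = 0.1109/(2·0.6670) = 0.08314

Final: 0.08314


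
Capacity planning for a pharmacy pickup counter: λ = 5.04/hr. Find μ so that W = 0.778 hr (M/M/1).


W = 1/(μ−λ) ⇒ μ − λ = 1/W = 1/0.778 = 1.2853
μ = λ + 1/W = 5.04 + 1.2853 = 6.3253 per hr

Final: 6.3253 /hr


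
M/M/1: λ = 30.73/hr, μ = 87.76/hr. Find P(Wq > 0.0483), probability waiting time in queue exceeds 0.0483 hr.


ρ = 30.73/87.76 = 0.3502
P(Wq > t) = ρ·e^{−(μ−λ)t} = 0.3502·e^{−2.7545}
= 0.3502·0.063638 = 0.022283

Final: 0.022283


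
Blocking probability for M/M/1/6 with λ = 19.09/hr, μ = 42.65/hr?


ρ = λ/μ = 19.09/42.65 = 0.4476
P_K = (1−ρ)ρ^K/(1−ρ^(K+1)) = (0.5524·0.008041)/(1 − 0.003599)
= 0.004442/0.996401 = 0.004458

Final: 0.004458


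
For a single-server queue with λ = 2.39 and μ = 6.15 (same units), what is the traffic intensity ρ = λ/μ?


ρ = λ/μ = 2.39/6.15 = 0.3886

Final: 0.3886


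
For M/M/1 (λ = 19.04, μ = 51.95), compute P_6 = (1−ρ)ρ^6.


ρ = 19.04/51.95 = 0.3665
P_n = (1−ρ)·ρ^n = (1 − 0.3665)·0.3665^6 = 0.6335·0.002424 = 0.001535

Final: 0.001535


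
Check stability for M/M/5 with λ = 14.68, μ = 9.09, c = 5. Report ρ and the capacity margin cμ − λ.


Total capacity cμ = 5·9.09 = 45.45/hr
ρ = λ/(cμ) = 14.68/45.45 = 0.3230
Stable ⇔ ρ < 1: YES
Spare capacity = cμ − λ = 45.45 − 14.68 = 30.77/hr

Final: ρ = 0.3230; stable; margin = 30.77/hr


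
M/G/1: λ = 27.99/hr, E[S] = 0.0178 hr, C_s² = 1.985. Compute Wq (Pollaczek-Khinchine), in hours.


ρ = λ·E[S] = 27.99·0.0178 = 0.4982
E[S²] = E[S]²(1+C_s²) = 0.0178²·(1+1.985) = 0.0009458
Wq = λ·E[S²]/(2(1−ρ)) = 27.99·0.0009458/(2·0.5018) = 0.02638 hr

Final: 0.02638 hr


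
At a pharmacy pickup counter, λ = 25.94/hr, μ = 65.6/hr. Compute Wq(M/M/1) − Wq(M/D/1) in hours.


ρ = 25.94/65.6 = 0.3954
Wq(M/M/1) = ρ/(μ−λ) = 0.3954/39.66 = 0.009970 hr
Wq(M/D/1) = ρ/(2(μ−λ)) = 0.004985 hr
Savings = 0.009970 − 0.004985 = 0.004985 hr

Final: 0.004985 hr


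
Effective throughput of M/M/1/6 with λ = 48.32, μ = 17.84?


ρ = 2.7085; P_K = (1−ρ)ρ^6/(1−ρ^7) = 0.631385
λ_eff = λ(1 − P_K) = 48.32·(1 − 0.631385) = 48.32·0.368615 = 17.8115 /hr

Final: 17.8115 /hr


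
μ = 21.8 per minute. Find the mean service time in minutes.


Mean service time = 1/μ = 1/21.8 minute = 0.04587 minute
In minutes: 0.04587 × 1 = 0.04587 min

Final: 0.04587 min
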